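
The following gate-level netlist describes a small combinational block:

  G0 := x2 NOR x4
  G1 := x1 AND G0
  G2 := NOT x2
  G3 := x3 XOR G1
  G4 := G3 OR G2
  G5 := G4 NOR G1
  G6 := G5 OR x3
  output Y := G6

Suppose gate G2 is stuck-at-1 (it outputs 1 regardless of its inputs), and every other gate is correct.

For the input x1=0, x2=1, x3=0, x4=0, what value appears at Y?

0

Propagate with G2 forced: G0=0, G1=0, G2=1 [stuck-at-1], G3=0, G4=1, G5=0, G6=0.
So Y = 0. (Without the fault it would be 1.)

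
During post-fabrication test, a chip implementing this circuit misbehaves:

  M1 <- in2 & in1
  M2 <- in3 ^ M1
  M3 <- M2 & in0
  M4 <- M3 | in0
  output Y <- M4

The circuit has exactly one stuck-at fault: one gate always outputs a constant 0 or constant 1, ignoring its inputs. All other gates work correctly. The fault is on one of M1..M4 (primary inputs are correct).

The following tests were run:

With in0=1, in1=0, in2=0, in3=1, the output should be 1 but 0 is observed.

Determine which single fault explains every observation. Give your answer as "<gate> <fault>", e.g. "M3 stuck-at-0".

Fault-free values for test 1 (in0=1, in1=0, in2=0, in3=1): M1=0, M2=1, M3=1, M4=1, giving Y=1. Observed 0.
Test 1: faults giving observed 0 are {M4 stuck-at-0}.
Only M4 stuck-at-0 is consistent with every test.

M4 stuck-at-0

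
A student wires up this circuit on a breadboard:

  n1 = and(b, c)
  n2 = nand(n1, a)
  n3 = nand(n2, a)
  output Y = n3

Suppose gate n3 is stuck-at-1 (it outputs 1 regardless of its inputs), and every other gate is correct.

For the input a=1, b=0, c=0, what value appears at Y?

1

Propagate with n3 forced: n1=0, n2=1, n3=1 [stuck-at-1].
So Y = 1. (Without the fault it would be 0.)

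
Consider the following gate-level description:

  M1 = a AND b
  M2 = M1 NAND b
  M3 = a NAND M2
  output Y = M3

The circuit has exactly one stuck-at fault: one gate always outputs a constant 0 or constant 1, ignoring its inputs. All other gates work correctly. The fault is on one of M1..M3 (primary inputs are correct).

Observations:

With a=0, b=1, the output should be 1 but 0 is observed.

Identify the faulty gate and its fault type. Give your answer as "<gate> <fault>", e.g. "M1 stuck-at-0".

M3 stuck-at-0

Fault-free values for test 1 (a=0, b=1): M1=0, M2=1, M3=1, giving Y=1. Observed 0.
Test 1: faults giving observed 0 are {M3 stuck-at-0}.
Only M3 stuck-at-0 is consistent with every test.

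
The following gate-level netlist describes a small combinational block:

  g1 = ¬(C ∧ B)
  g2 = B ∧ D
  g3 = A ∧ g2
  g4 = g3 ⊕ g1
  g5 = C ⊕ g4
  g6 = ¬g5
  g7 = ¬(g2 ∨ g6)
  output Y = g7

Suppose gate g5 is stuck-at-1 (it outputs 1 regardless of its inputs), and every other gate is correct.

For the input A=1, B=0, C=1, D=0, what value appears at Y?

Propagate with g5 forced: g1=1, g2=0, g3=0, g4=1, g5=1 [stuck-at-1], g6=0, g7=1.
So Y = 1. (Without the fault it would be 0.)

1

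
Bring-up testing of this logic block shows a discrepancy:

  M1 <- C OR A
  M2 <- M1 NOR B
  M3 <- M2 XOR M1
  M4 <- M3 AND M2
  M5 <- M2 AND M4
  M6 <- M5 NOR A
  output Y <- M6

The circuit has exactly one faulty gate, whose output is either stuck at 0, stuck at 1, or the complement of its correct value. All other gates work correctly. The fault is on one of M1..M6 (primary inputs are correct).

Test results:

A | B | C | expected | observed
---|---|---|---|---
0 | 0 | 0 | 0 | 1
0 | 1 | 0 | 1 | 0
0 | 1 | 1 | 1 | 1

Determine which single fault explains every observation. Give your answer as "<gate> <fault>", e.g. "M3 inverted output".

M2 inverted output

Fault-free values for test 1 (A=0, B=0, C=0): M1=0, M2=1, M3=1, M4=1, M5=1, M6=0, giving Y=0. Observed 1.
Test 1: faults giving observed 1 are {M1 stuck-at-1, M1 inverted output, M2 stuck-at-0, M2 inverted output, M3 stuck-at-0, M3 inverted output, M4 stuck-at-0, M4 inverted output, M5 stuck-at-0, M5 inverted output, M6 stuck-at-1, M6 inverted output}.
Test 2 (A=0, B=1, C=0): fault-free M1=0, M2=0, M3=0, M4=0, M5=0, M6=1 → 1; observed 0. Eliminates M1 stuck-at-1, M1 inverted output, M2 stuck-at-0, M3 stuck-at-0, M3 inverted output, M4 stuck-at-0, M4 inverted output, M5 stuck-at-0, M6 stuck-at-1.
Test 3 (A=0, B=1, C=1): fault-free M1=1, M2=0, M3=1, M4=0, M5=0, M6=1 → 1; observed 1. Eliminates M5 inverted output, M6 inverted output.
Only M2 inverted output is consistent with every test.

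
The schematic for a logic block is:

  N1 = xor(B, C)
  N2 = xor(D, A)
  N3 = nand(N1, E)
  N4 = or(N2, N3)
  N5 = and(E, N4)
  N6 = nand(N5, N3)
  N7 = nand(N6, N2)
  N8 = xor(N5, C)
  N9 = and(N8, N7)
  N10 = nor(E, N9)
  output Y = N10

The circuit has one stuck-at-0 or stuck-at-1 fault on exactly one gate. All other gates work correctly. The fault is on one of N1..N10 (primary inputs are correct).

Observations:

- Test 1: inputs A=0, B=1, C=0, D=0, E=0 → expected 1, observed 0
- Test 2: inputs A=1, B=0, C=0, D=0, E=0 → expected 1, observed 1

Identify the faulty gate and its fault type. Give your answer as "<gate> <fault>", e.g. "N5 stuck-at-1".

N8 stuck-at-1

Fault-free values for test 1 (A=0, B=1, C=0, D=0, E=0): N1=1, N2=0, N3=1, N4=1, N5=0, N6=1, N7=1, N8=0, N9=0, N10=1, giving Y=1. Observed 0.
Test 1: faults giving observed 0 are {N5 stuck-at-1, N8 stuck-at-1, N9 stuck-at-1, N10 stuck-at-0}.
Test 2 (A=1, B=0, C=0, D=0, E=0): fault-free N1=0, N2=1, N3=1, N4=1, N5=0, N6=1, N7=0, N8=0, N9=0, N10=1 → 1; observed 1. Eliminates N5 stuck-at-1, N9 stuck-at-1, N10 stuck-at-0.
Only N8 stuck-at-1 is consistent with every test.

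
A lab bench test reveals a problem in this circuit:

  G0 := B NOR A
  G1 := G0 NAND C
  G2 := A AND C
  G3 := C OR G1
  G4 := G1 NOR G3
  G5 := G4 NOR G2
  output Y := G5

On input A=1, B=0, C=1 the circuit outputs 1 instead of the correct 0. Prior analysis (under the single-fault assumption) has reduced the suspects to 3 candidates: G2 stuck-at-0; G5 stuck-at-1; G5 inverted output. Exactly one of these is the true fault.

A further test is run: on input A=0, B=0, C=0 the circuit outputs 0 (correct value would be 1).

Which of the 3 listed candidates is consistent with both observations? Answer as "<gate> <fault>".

G5 inverted output

Evaluate each candidate on input A=0, B=0, C=0:
  G2 stuck-at-0: G0=1, G1=1, G2=0 [stuck-at-0], G3=1, G4=0, G5=1 → 1 — eliminated
  G5 stuck-at-1: G0=1, G1=1, G2=0, G3=1, G4=0, G5=1 [stuck-at-1] → 1 — eliminated
  G5 inverted output: G0=1, G1=1, G2=0, G3=1, G4=0, G5=0 [inverted output] → 0 — matches
Only G5 inverted output reproduces the observed 0.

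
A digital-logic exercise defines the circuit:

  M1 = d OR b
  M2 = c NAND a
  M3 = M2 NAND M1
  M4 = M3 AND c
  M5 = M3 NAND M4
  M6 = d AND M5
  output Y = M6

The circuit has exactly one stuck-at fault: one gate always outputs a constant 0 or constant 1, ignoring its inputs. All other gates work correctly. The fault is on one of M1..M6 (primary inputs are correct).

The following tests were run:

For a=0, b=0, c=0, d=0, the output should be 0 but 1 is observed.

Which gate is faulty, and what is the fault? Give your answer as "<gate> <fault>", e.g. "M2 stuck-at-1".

Fault-free values for test 1 (a=0, b=0, c=0, d=0): M1=0, M2=1, M3=1, M4=0, M5=1, M6=0, giving Y=0. Observed 1.
Test 1: faults giving observed 1 are {M6 stuck-at-1}.
Only M6 stuck-at-1 is consistent with every test.

M6 stuck-at-1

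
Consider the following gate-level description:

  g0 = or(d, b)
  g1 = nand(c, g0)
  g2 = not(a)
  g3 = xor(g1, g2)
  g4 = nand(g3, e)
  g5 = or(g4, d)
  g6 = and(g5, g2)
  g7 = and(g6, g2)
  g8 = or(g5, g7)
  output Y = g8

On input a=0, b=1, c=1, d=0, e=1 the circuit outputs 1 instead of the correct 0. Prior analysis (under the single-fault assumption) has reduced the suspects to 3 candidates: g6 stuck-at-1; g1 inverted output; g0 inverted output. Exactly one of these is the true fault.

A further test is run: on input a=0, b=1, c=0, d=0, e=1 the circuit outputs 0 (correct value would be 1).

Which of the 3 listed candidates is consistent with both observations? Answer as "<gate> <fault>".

Evaluate each candidate on input a=0, b=1, c=0, d=0, e=1:
  g6 stuck-at-1: g0=1, g1=1, g2=1, g3=0, g4=1, g5=1, g6=1 [stuck-at-1], g7=1, g8=1 → 1 — eliminated
  g1 inverted output: g0=1, g1=0 [inverted output], g2=1, g3=1, g4=0, g5=0, g6=0, g7=0, g8=0 → 0 — matches
  g0 inverted output: g0=0 [inverted output], g1=1, g2=1, g3=0, g4=1, g5=1, g6=1, g7=1, g8=1 → 1 — eliminated
Only g1 inverted output reproduces the observed 0.

g1 inverted output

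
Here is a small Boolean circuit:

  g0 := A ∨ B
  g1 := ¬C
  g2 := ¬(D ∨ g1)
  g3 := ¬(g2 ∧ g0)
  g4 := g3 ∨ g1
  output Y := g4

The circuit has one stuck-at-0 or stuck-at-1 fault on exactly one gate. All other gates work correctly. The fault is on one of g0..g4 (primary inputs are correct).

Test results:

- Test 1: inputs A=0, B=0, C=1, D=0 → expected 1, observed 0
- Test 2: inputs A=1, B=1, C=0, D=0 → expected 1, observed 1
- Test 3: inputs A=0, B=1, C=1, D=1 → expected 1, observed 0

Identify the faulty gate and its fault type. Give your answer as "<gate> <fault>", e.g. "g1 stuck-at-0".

Fault-free values for test 1 (A=0, B=0, C=1, D=0): g0=0, g1=0, g2=1, g3=1, g4=1, giving Y=1. Observed 0.
Test 1: faults giving observed 0 are {g0 stuck-at-1, g3 stuck-at-0, g4 stuck-at-0}.
Test 2 (A=1, B=1, C=0, D=0): fault-free g0=1, g1=1, g2=0, g3=1, g4=1 → 1; observed 1. Eliminates g4 stuck-at-0.
Test 3 (A=0, B=1, C=1, D=1): fault-free g0=1, g1=0, g2=0, g3=1, g4=1 → 1; observed 0. Eliminates g0 stuck-at-1.
Only g3 stuck-at-0 is consistent with every test.

g3 stuck-at-0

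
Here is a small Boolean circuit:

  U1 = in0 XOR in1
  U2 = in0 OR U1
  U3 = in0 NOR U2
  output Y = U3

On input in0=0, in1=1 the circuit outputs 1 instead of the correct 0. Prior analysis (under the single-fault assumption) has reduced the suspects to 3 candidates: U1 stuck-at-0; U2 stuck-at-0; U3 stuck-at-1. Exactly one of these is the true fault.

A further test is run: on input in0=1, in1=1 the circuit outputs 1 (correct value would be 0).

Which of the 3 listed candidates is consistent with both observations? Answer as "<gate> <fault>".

U3 stuck-at-1

Evaluate each candidate on input in0=1, in1=1:
  U1 stuck-at-0: U1=0 [stuck-at-0], U2=1, U3=0 → 0 — eliminated
  U2 stuck-at-0: U1=0, U2=0 [stuck-at-0], U3=0 → 0 — eliminated
  U3 stuck-at-1: U1=0, U2=1, U3=1 [stuck-at-1] → 1 — matches
Only U3 stuck-at-1 reproduces the observed 1.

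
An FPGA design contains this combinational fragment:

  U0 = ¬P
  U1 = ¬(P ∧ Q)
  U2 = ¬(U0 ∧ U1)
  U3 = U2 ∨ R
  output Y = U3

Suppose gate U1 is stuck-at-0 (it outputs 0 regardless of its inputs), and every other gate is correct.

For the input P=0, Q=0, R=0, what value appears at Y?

1

Propagate with U1 forced: U0=1, U1=0 [stuck-at-0], U2=1, U3=1.
So Y = 1. (Without the fault it would be 0.)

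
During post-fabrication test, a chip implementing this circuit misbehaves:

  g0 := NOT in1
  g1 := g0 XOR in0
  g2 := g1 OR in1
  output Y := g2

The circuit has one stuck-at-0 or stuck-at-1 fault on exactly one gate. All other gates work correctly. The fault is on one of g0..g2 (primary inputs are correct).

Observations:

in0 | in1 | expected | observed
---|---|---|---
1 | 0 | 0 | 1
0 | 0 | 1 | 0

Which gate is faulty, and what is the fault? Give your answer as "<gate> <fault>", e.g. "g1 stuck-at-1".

g0 stuck-at-0

Fault-free values for test 1 (in0=1, in1=0): g0=1, g1=0, g2=0, giving Y=0. Observed 1.
Test 1: faults giving observed 1 are {g0 stuck-at-0, g1 stuck-at-1, g2 stuck-at-1}.
Test 2 (in0=0, in1=0): fault-free g0=1, g1=1, g2=1 → 1; observed 0. Eliminates g1 stuck-at-1, g2 stuck-at-1.
Only g0 stuck-at-0 is consistent with every test.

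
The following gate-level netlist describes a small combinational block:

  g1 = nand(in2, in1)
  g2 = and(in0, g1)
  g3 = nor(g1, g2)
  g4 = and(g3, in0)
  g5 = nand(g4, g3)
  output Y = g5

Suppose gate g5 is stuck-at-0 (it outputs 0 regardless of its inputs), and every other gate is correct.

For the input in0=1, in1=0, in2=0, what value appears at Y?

Propagate with g5 forced: g1=1, g2=1, g3=0, g4=0, g5=0 [stuck-at-0].
So Y = 0. (Without the fault it would be 1.)

0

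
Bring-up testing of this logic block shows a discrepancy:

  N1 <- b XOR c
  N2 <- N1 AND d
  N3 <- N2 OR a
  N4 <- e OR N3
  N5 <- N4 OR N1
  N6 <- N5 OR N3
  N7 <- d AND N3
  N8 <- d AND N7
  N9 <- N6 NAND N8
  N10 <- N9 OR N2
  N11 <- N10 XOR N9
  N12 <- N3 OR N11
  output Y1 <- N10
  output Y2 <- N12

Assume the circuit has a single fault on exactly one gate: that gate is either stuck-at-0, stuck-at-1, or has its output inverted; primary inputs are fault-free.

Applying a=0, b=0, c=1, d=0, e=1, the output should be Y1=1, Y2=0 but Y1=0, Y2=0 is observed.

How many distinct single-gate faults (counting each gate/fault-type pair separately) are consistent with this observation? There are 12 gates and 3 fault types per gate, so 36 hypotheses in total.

4

Fault-free: N1=1, N2=0, N3=0, N4=1, N5=1, N6=1, N7=0, N8=0, N9=1, N10=1, N11=0, N12=0 → Y1=1, Y2=0. Observed Y1=0, Y2=0.
  N1: none of the 3 fault types match ✗
  N2: none of the 3 fault types match ✗
  N3: none of the 3 fault types match ✗
  N4: none of the 3 fault types match ✗
  N5: none of the 3 fault types match ✗
  N6: none of the 3 fault types match ✗
  N7: none of the 3 fault types match ✗
  N8: stuck-at-1, inverted output ✓; others ✗
  N9: stuck-at-0, inverted output ✓; others ✗
  N10: none of the 3 fault types match ✗
  N11: none of the 3 fault types match ✗
  N12: none of the 3 fault types match ✗
Consistent faults: {N8 stuck-at-1, N8 inverted output, N9 stuck-at-0, N9 inverted output} — 4 in all.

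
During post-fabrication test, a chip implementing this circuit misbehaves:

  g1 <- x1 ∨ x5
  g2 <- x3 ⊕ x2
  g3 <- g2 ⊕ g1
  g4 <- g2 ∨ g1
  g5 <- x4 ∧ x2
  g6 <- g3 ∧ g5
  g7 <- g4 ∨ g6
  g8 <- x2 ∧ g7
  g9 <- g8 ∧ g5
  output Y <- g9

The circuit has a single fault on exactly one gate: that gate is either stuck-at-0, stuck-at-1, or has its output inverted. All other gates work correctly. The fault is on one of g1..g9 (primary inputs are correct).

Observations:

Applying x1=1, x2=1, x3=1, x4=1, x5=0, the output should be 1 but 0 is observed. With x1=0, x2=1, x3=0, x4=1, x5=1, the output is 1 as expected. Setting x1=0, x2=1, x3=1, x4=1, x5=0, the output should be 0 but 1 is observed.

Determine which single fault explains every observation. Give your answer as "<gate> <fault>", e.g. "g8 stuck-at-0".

g1 inverted output

Fault-free values for test 1 (x1=1, x2=1, x3=1, x4=1, x5=0): g1=1, g2=0, g3=1, g4=1, g5=1, g6=1, g7=1, g8=1, g9=1, giving Y=1. Observed 0.
Test 1: faults giving observed 0 are {g1 stuck-at-0, g1 inverted output, g5 stuck-at-0, g5 inverted output, g7 stuck-at-0, g7 inverted output, g8 stuck-at-0, g8 inverted output, g9 stuck-at-0, g9 inverted output}.
Test 2 (x1=0, x2=1, x3=0, x4=1, x5=1): fault-free g1=1, g2=1, g3=0, g4=1, g5=1, g6=0, g7=1, g8=1, g9=1 → 1; observed 1. Eliminates g5 stuck-at-0, g5 inverted output, g7 stuck-at-0, g7 inverted output, g8 stuck-at-0, g8 inverted output, g9 stuck-at-0, g9 inverted output.
Test 3 (x1=0, x2=1, x3=1, x4=1, x5=0): fault-free g1=0, g2=0, g3=0, g4=0, g5=1, g6=0, g7=0, g8=0, g9=0 → 0; observed 1. Eliminates g1 stuck-at-0.
Only g1 inverted output is consistent with every test.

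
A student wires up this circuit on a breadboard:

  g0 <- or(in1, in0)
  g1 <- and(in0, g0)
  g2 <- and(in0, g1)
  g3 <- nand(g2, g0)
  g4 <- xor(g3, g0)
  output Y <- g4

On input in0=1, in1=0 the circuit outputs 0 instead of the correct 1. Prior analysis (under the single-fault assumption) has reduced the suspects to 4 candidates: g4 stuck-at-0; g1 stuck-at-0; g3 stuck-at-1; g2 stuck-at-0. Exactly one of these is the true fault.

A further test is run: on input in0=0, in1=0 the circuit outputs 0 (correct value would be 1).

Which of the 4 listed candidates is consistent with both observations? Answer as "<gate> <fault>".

g4 stuck-at-0

Evaluate each candidate on input in0=0, in1=0:
  g4 stuck-at-0: g0=0, g1=0, g2=0, g3=1, g4=0 [stuck-at-0] → 0 — matches
  g1 stuck-at-0: g0=0, g1=0 [stuck-at-0], g2=0, g3=1, g4=1 → 1 — eliminated
  g3 stuck-at-1: g0=0, g1=0, g2=0, g3=1 [stuck-at-1], g4=1 → 1 — eliminated
  g2 stuck-at-0: g0=0, g1=0, g2=0 [stuck-at-0], g3=1, g4=1 → 1 — eliminated
Only g4 stuck-at-0 reproduces the observed 0.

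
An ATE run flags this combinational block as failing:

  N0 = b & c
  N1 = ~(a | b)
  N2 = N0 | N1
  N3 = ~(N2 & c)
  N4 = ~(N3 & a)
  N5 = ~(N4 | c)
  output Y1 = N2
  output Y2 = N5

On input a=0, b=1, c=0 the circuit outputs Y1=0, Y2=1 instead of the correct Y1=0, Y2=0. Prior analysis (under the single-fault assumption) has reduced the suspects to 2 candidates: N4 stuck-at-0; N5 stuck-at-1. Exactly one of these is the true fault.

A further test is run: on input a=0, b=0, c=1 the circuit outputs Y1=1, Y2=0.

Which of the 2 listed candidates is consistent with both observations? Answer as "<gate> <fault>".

Evaluate each candidate on input a=0, b=0, c=1:
  N4 stuck-at-0: N0=0, N1=1, N2=1, N3=0, N4=0 [stuck-at-0], N5=0 → Y1=1, Y2=0 — matches
  N5 stuck-at-1: N0=0, N1=1, N2=1, N3=0, N4=1, N5=1 [stuck-at-1] → Y1=1, Y2=1 — eliminated
Only N4 stuck-at-0 reproduces the observed Y1=1, Y2=0.

N4 stuck-at-0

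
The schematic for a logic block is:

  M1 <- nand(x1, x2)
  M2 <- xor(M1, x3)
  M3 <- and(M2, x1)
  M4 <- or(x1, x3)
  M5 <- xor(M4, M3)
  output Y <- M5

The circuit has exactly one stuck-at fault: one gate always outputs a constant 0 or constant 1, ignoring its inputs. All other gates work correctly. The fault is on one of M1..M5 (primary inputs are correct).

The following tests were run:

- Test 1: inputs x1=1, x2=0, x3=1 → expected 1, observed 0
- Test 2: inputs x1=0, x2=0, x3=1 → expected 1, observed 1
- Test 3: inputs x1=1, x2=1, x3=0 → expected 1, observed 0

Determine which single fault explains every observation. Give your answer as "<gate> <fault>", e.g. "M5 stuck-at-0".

M2 stuck-at-1

Fault-free values for test 1 (x1=1, x2=0, x3=1): M1=1, M2=0, M3=0, M4=1, M5=1, giving Y=1. Observed 0.
Test 1: faults giving observed 0 are {M1 stuck-at-0, M2 stuck-at-1, M3 stuck-at-1, M4 stuck-at-0, M5 stuck-at-0}.
Test 2 (x1=0, x2=0, x3=1): fault-free M1=1, M2=0, M3=0, M4=1, M5=1 → 1; observed 1. Eliminates M3 stuck-at-1, M4 stuck-at-0, M5 stuck-at-0.
Test 3 (x1=1, x2=1, x3=0): fault-free M1=0, M2=0, M3=0, M4=1, M5=1 → 1; observed 0. Eliminates M1 stuck-at-0.
Only M2 stuck-at-1 is consistent with every test.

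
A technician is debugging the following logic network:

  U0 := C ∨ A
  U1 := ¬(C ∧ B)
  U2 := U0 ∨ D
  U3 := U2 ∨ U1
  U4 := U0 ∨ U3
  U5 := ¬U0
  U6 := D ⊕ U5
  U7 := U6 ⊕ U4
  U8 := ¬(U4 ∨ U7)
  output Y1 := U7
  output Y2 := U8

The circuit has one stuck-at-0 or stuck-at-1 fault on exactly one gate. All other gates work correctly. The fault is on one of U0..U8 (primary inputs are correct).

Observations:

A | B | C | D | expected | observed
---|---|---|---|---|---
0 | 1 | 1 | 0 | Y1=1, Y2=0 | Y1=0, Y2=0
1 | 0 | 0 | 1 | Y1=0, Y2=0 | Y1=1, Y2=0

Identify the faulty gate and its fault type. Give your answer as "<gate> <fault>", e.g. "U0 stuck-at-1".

U5 stuck-at-1

Fault-free values for test 1 (A=0, B=1, C=1, D=0): U0=1, U1=0, U2=1, U3=1, U4=1, U5=0, U6=0, U7=1, U8=0, giving Y1=1, Y2=0. Observed Y1=0, Y2=0.
Test 1: faults giving observed Y1=0, Y2=0 are {U5 stuck-at-1, U6 stuck-at-1, U7 stuck-at-0}.
Test 2 (A=1, B=0, C=0, D=1): fault-free U0=1, U1=1, U2=1, U3=1, U4=1, U5=0, U6=1, U7=0, U8=0 → Y1=0, Y2=0; observed Y1=1, Y2=0. Eliminates U6 stuck-at-1, U7 stuck-at-0.
Only U5 stuck-at-1 is consistent with every test.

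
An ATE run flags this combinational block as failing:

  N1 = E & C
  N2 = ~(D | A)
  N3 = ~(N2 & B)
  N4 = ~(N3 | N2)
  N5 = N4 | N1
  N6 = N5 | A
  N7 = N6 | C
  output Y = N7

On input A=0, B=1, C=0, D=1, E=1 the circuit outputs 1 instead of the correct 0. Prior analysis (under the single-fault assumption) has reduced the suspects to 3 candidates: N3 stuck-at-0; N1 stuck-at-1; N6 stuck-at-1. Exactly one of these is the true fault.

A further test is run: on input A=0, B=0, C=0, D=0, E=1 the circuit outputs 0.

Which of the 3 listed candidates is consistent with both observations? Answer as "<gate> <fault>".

N3 stuck-at-0

Evaluate each candidate on input A=0, B=0, C=0, D=0, E=1:
  N3 stuck-at-0: N1=0, N2=1, N3=0 [stuck-at-0], N4=0, N5=0, N6=0, N7=0 → 0 — matches
  N1 stuck-at-1: N1=1 [stuck-at-1], N2=1, N3=1, N4=0, N5=1, N6=1, N7=1 → 1 — eliminated
  N6 stuck-at-1: N1=0, N2=1, N3=1, N4=0, N5=0, N6=1 [stuck-at-1], N7=1 → 1 — eliminated
Only N3 stuck-at-0 reproduces the observed 0.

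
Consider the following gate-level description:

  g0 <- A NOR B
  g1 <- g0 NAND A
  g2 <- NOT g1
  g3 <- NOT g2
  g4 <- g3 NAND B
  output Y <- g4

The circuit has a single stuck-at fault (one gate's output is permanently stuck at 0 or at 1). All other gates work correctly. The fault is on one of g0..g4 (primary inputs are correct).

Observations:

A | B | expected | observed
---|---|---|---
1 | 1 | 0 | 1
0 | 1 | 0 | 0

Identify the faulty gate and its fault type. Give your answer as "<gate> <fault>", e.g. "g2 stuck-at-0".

g0 stuck-at-1

Fault-free values for test 1 (A=1, B=1): g0=0, g1=1, g2=0, g3=1, g4=0, giving Y=0. Observed 1.
Test 1: faults giving observed 1 are {g0 stuck-at-1, g1 stuck-at-0, g2 stuck-at-1, g3 stuck-at-0, g4 stuck-at-1}.
Test 2 (A=0, B=1): fault-free g0=0, g1=1, g2=0, g3=1, g4=0 → 0; observed 0. Eliminates g1 stuck-at-0, g2 stuck-at-1, g3 stuck-at-0, g4 stuck-at-1.
Only g0 stuck-at-1 is consistent with every test.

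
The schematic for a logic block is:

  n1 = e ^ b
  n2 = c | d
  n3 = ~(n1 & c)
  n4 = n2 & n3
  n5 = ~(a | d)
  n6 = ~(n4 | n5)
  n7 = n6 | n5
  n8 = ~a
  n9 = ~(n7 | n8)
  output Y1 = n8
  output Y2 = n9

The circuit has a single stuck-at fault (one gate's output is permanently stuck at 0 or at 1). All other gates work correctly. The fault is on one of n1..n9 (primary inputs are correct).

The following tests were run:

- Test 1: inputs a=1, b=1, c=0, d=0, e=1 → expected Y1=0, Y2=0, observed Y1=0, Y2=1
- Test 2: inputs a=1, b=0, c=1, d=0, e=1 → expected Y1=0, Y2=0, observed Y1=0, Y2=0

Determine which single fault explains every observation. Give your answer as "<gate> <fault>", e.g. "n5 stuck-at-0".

n2 stuck-at-1

Fault-free values for test 1 (a=1, b=1, c=0, d=0, e=1): n1=0, n2=0, n3=1, n4=0, n5=0, n6=1, n7=1, n8=0, n9=0, giving Y1=0, Y2=0. Observed Y1=0, Y2=1.
Test 1: faults giving observed Y1=0, Y2=1 are {n2 stuck-at-1, n4 stuck-at-1, n6 stuck-at-0, n7 stuck-at-0, n9 stuck-at-1}.
Test 2 (a=1, b=0, c=1, d=0, e=1): fault-free n1=1, n2=1, n3=0, n4=0, n5=0, n6=1, n7=1, n8=0, n9=0 → Y1=0, Y2=0; observed Y1=0, Y2=0. Eliminates n4 stuck-at-1, n6 stuck-at-0, n7 stuck-at-0, n9 stuck-at-1.
Only n2 stuck-at-1 is consistent with every test.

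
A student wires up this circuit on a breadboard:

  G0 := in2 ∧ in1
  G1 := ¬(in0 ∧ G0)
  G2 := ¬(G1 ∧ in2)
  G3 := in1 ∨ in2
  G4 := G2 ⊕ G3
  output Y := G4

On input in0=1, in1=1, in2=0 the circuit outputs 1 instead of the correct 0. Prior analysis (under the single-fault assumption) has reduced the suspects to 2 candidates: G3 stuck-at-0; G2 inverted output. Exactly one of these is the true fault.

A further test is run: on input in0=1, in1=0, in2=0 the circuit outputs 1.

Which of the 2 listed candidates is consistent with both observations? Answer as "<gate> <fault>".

Evaluate each candidate on input in0=1, in1=0, in2=0:
  G3 stuck-at-0: G0=0, G1=1, G2=1, G3=0 [stuck-at-0], G4=1 → 1 — matches
  G2 inverted output: G0=0, G1=1, G2=0 [inverted output], G3=0, G4=0 → 0 — eliminated
Only G3 stuck-at-0 reproduces the observed 1.

G3 stuck-at-0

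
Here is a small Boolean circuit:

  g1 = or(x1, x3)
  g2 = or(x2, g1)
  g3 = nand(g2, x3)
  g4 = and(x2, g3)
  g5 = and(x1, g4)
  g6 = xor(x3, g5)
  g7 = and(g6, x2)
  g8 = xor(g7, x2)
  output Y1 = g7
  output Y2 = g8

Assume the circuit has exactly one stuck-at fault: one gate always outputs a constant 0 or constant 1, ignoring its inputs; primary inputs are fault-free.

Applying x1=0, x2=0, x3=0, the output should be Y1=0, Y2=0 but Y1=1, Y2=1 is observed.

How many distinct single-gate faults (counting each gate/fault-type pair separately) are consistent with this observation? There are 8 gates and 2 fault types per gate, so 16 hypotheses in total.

1

Fault-free: g1=0, g2=0, g3=1, g4=0, g5=0, g6=0, g7=0, g8=0 → Y1=0, Y2=0. Observed Y1=1, Y2=1.
  g1: none of the 2 fault types match ✗
  g2: none of the 2 fault types match ✗
  g3: none of the 2 fault types match ✗
  g4: none of the 2 fault types match ✗
  g5: none of the 2 fault types match ✗
  g6: none of the 2 fault types match ✗
  g7: stuck-at-1 ✓; others ✗
  g8: none of the 2 fault types match ✗
Consistent faults: {g7 stuck-at-1} — 1 in all.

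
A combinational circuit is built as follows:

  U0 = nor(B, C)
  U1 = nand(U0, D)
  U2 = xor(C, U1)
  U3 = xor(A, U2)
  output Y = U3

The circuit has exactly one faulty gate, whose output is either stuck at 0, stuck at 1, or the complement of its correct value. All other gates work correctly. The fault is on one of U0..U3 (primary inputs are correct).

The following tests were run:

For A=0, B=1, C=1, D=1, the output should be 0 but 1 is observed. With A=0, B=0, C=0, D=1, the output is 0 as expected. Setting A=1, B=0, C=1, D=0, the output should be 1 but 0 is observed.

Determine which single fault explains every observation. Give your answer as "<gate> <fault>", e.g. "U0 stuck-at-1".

Fault-free values for test 1 (A=0, B=1, C=1, D=1): U0=0, U1=1, U2=0, U3=0, giving Y=0. Observed 1.
Test 1: faults giving observed 1 are {U0 stuck-at-1, U0 inverted output, U1 stuck-at-0, U1 inverted output, U2 stuck-at-1, U2 inverted output, U3 stuck-at-1, U3 inverted output}.
Test 2 (A=0, B=0, C=0, D=1): fault-free U0=1, U1=0, U2=0, U3=0 → 0; observed 0. Eliminates U0 inverted output, U1 inverted output, U2 stuck-at-1, U2 inverted output, U3 stuck-at-1, U3 inverted output.
Test 3 (A=1, B=0, C=1, D=0): fault-free U0=0, U1=1, U2=0, U3=1 → 1; observed 0. Eliminates U0 stuck-at-1.
Only U1 stuck-at-0 is consistent with every test.

U1 stuck-at-0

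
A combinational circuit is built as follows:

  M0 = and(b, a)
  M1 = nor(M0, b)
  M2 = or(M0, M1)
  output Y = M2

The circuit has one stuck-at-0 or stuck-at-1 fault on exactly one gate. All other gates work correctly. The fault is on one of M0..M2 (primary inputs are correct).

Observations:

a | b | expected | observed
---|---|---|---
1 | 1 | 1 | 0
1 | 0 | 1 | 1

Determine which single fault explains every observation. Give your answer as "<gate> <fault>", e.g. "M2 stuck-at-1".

Fault-free values for test 1 (a=1, b=1): M0=1, M1=0, M2=1, giving Y=1. Observed 0.
Test 1: faults giving observed 0 are {M0 stuck-at-0, M2 stuck-at-0}.
Test 2 (a=1, b=0): fault-free M0=0, M1=1, M2=1 → 1; observed 1. Eliminates M2 stuck-at-0.
Only M0 stuck-at-0 is consistent with every test.

M0 stuck-at-0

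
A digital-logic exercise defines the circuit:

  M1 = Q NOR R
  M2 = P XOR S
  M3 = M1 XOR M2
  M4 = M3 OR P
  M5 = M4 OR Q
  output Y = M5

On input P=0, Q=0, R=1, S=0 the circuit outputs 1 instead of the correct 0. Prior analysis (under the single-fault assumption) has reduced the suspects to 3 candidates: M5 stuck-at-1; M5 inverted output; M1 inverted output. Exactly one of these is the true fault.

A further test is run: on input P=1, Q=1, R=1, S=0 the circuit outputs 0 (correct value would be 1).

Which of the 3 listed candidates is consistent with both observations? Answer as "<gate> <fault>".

M5 inverted output

Evaluate each candidate on input P=1, Q=1, R=1, S=0:
  M5 stuck-at-1: M1=0, M2=1, M3=1, M4=1, M5=1 [stuck-at-1] → 1 — eliminated
  M5 inverted output: M1=0, M2=1, M3=1, M4=1, M5=0 [inverted output] → 0 — matches
  M1 inverted output: M1=1 [inverted output], M2=1, M3=0, M4=1, M5=1 → 1 — eliminated
Only M5 inverted output reproduces the observed 0.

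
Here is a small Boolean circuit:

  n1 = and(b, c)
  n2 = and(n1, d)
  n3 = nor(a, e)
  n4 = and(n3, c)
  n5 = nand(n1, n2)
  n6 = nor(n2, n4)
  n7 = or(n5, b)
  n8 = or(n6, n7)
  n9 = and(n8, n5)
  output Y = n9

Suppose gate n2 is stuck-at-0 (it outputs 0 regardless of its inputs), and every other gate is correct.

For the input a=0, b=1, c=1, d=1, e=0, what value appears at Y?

Propagate with n2 forced: n1=1, n2=0 [stuck-at-0], n3=1, n4=1, n5=1, n6=0, n7=1, n8=1, n9=1.
So Y = 1. (Without the fault it would be 0.)

1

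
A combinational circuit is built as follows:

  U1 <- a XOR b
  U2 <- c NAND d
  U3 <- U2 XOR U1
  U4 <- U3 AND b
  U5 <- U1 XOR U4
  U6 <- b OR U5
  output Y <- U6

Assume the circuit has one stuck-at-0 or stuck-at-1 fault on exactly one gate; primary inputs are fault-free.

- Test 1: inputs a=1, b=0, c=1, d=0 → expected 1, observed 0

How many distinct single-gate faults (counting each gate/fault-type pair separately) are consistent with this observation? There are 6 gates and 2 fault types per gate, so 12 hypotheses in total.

4

Fault-free: U1=1, U2=1, U3=0, U4=0, U5=1, U6=1 → 1. Observed 0.
  U1 stuck-at-0: output 0 ✓
  U1 stuck-at-1: output 1 ✗
  U2 stuck-at-0: output 1 ✗
  U2 stuck-at-1: output 1 ✗
  U3 stuck-at-0: output 1 ✗
  U3 stuck-at-1: output 1 ✗
  U4 stuck-at-0: output 1 ✗
  U4 stuck-at-1: output 0 ✓
  U5 stuck-at-0: output 0 ✓
  U5 stuck-at-1: output 1 ✗
  U6 stuck-at-0: output 0 ✓
  U6 stuck-at-1: output 1 ✗
Consistent faults: {U1 stuck-at-0, U4 stuck-at-1, U5 stuck-at-0, U6 stuck-at-0} — 4 in all.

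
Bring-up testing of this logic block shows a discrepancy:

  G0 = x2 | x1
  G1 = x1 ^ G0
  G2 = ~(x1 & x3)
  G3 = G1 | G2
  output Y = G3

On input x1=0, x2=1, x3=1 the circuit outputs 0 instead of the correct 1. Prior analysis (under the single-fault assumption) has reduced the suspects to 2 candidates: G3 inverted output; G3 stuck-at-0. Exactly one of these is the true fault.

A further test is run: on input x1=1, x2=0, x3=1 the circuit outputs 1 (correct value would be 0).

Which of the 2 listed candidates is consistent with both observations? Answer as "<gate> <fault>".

Evaluate each candidate on input x1=1, x2=0, x3=1:
  G3 inverted output: G0=1, G1=0, G2=0, G3=1 [inverted output] → 1 — matches
  G3 stuck-at-0: G0=1, G1=0, G2=0, G3=0 [stuck-at-0] → 0 — eliminated
Only G3 inverted output reproduces the observed 1.

G3 inverted output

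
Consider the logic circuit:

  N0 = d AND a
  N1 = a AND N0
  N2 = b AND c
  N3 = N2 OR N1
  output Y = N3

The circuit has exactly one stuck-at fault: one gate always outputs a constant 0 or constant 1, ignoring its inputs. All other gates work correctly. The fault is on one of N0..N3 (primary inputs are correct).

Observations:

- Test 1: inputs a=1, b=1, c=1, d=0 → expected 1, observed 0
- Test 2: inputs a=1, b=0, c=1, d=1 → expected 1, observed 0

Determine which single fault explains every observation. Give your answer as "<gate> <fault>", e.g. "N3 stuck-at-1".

Fault-free values for test 1 (a=1, b=1, c=1, d=0): N0=0, N1=0, N2=1, N3=1, giving Y=1. Observed 0.
Test 1: faults giving observed 0 are {N2 stuck-at-0, N3 stuck-at-0}.
Test 2 (a=1, b=0, c=1, d=1): fault-free N0=1, N1=1, N2=0, N3=1 → 1; observed 0. Eliminates N2 stuck-at-0.
Only N3 stuck-at-0 is consistent with every test.

N3 stuck-at-0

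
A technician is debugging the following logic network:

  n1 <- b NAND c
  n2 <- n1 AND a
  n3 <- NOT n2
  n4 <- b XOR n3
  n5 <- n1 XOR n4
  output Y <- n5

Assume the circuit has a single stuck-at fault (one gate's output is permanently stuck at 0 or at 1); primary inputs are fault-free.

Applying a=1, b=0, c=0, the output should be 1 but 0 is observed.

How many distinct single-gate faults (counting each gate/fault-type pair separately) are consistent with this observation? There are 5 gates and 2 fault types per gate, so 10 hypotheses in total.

4

Fault-free: n1=1, n2=1, n3=0, n4=0, n5=1 → 1. Observed 0.
  n1 stuck-at-0: output 1 ✗
  n1 stuck-at-1: output 1 ✗
  n2 stuck-at-0: output 0 ✓
  n2 stuck-at-1: output 1 ✗
  n3 stuck-at-0: output 1 ✗
  n3 stuck-at-1: output 0 ✓
  n4 stuck-at-0: output 1 ✗
  n4 stuck-at-1: output 0 ✓
  n5 stuck-at-0: output 0 ✓
  n5 stuck-at-1: output 1 ✗
Consistent faults: {n2 stuck-at-0, n3 stuck-at-1, n4 stuck-at-1, n5 stuck-at-0} — 4 in all.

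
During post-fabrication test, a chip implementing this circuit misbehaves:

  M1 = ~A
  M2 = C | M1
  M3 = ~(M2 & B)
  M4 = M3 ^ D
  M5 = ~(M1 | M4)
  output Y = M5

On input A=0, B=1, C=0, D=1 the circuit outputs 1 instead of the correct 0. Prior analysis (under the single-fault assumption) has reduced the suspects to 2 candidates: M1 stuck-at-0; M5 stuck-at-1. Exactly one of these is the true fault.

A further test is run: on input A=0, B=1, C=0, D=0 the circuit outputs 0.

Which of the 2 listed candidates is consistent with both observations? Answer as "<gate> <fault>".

Evaluate each candidate on input A=0, B=1, C=0, D=0:
  M1 stuck-at-0: M1=0 [stuck-at-0], M2=0, M3=1, M4=1, M5=0 → 0 — matches
  M5 stuck-at-1: M1=1, M2=1, M3=0, M4=0, M5=1 [stuck-at-1] → 1 — eliminated
Only M1 stuck-at-0 reproduces the observed 0.

M1 stuck-at-0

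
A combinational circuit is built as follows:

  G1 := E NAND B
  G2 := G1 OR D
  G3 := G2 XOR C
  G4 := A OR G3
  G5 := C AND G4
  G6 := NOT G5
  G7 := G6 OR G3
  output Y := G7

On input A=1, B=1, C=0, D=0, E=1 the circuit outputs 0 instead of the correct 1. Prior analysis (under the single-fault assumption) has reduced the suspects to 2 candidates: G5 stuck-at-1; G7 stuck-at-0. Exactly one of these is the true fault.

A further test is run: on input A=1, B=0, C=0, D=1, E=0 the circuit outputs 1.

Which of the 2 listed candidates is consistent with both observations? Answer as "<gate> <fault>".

Evaluate each candidate on input A=1, B=0, C=0, D=1, E=0:
  G5 stuck-at-1: G1=1, G2=1, G3=1, G4=1, G5=1 [stuck-at-1], G6=0, G7=1 → 1 — matches
  G7 stuck-at-0: G1=1, G2=1, G3=1, G4=1, G5=0, G6=1, G7=0 [stuck-at-0] → 0 — eliminated
Only G5 stuck-at-1 reproduces the observed 1.

G5 stuck-at-1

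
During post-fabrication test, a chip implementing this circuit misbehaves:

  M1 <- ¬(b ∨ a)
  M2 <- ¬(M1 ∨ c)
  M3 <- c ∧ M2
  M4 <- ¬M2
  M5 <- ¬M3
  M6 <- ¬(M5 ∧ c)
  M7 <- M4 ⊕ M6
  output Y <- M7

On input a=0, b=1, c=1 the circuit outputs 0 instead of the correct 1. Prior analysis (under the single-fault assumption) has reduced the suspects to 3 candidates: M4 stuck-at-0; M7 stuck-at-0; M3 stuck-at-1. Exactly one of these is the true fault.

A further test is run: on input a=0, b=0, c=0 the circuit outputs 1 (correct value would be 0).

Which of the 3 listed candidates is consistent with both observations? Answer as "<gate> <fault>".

Evaluate each candidate on input a=0, b=0, c=0:
  M4 stuck-at-0: M1=1, M2=0, M3=0, M4=0 [stuck-at-0], M5=1, M6=1, M7=1 → 1 — matches
  M7 stuck-at-0: M1=1, M2=0, M3=0, M4=1, M5=1, M6=1, M7=0 [stuck-at-0] → 0 — eliminated
  M3 stuck-at-1: M1=1, M2=0, M3=1 [stuck-at-1], M4=1, M5=0, M6=1, M7=0 → 0 — eliminated
Only M4 stuck-at-0 reproduces the observed 1.

M4 stuck-at-0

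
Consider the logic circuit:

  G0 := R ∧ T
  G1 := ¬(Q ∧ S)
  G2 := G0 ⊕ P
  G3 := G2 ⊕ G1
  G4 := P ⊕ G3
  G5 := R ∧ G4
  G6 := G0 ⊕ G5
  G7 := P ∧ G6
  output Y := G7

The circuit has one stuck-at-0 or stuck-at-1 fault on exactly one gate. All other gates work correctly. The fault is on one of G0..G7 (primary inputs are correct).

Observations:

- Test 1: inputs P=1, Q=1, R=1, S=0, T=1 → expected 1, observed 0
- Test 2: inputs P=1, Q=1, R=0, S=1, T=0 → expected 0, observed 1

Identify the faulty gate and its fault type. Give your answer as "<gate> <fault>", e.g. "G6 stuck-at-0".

G5 stuck-at-1

Fault-free values for test 1 (P=1, Q=1, R=1, S=0, T=1): G0=1, G1=1, G2=0, G3=1, G4=0, G5=0, G6=1, G7=1, giving Y=1. Observed 0.
Test 1: faults giving observed 0 are {G1 stuck-at-0, G2 stuck-at-1, G3 stuck-at-0, G4 stuck-at-1, G5 stuck-at-1, G6 stuck-at-0, G7 stuck-at-0}.
Test 2 (P=1, Q=1, R=0, S=1, T=0): fault-free G0=0, G1=0, G2=1, G3=1, G4=0, G5=0, G6=0, G7=0 → 0; observed 1. Eliminates G1 stuck-at-0, G2 stuck-at-1, G3 stuck-at-0, G4 stuck-at-1, G6 stuck-at-0, G7 stuck-at-0.
Only G5 stuck-at-1 is consistent with every test.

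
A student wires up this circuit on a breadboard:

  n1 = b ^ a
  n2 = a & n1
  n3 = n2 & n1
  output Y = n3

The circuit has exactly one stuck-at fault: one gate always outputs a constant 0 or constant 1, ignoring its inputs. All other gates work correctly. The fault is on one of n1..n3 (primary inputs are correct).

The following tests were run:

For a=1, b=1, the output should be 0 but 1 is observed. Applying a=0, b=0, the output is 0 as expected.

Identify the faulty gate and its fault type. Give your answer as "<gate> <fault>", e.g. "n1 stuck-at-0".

Fault-free values for test 1 (a=1, b=1): n1=0, n2=0, n3=0, giving Y=0. Observed 1.
Test 1: faults giving observed 1 are {n1 stuck-at-1, n3 stuck-at-1}.
Test 2 (a=0, b=0): fault-free n1=0, n2=0, n3=0 → 0; observed 0. Eliminates n3 stuck-at-1.
Only n1 stuck-at-1 is consistent with every test.

n1 stuck-at-1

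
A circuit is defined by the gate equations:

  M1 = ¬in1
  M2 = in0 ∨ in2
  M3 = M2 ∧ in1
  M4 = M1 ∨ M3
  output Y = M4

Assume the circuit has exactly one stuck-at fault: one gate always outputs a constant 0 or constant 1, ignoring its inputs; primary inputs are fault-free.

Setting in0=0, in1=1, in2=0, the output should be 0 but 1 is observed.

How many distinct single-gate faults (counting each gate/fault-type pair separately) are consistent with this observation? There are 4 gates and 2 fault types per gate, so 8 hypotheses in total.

4

Fault-free: M1=0, M2=0, M3=0, M4=0 → 0. Observed 1.
  M1 stuck-at-0: output 0 ✗
  M1 stuck-at-1: output 1 ✓
  M2 stuck-at-0: output 0 ✗
  M2 stuck-at-1: output 1 ✓
  M3 stuck-at-0: output 0 ✗
  M3 stuck-at-1: output 1 ✓
  M4 stuck-at-0: output 0 ✗
  M4 stuck-at-1: output 1 ✓
Consistent faults: {M1 stuck-at-1, M2 stuck-at-1, M3 stuck-at-1, M4 stuck-at-1} — 4 in all.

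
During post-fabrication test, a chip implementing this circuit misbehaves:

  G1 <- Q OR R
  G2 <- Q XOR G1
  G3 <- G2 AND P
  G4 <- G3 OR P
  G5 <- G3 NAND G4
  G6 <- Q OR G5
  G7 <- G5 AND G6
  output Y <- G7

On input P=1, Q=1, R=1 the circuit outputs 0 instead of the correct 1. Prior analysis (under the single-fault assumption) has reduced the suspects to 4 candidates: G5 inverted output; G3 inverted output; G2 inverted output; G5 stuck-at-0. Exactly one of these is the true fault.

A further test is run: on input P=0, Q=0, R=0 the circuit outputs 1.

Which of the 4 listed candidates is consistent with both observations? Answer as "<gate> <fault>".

G2 inverted output

Evaluate each candidate on input P=0, Q=0, R=0:
  G5 inverted output: G1=0, G2=0, G3=0, G4=0, G5=0 [inverted output], G6=0, G7=0 → 0 — eliminated
  G3 inverted output: G1=0, G2=0, G3=1 [inverted output], G4=1, G5=0, G6=0, G7=0 → 0 — eliminated
  G2 inverted output: G1=0, G2=1 [inverted output], G3=0, G4=0, G5=1, G6=1, G7=1 → 1 — matches
  G5 stuck-at-0: G1=0, G2=0, G3=0, G4=0, G5=0 [stuck-at-0], G6=0, G7=0 → 0 — eliminated
Only G2 inverted output reproduces the observed 1.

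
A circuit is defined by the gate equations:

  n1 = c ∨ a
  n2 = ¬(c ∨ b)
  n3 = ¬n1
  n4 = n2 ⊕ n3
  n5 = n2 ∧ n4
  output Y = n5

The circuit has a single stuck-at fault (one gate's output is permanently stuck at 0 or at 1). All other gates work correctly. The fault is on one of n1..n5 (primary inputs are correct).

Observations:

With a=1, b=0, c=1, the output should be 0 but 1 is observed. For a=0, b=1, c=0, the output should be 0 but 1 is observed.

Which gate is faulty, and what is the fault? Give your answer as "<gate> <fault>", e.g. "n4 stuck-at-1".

n5 stuck-at-1

Fault-free values for test 1 (a=1, b=0, c=1): n1=1, n2=0, n3=0, n4=0, n5=0, giving Y=0. Observed 1.
Test 1: faults giving observed 1 are {n2 stuck-at-1, n5 stuck-at-1}.
Test 2 (a=0, b=1, c=0): fault-free n1=0, n2=0, n3=1, n4=1, n5=0 → 0; observed 1. Eliminates n2 stuck-at-1.
Only n5 stuck-at-1 is consistent with every test.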